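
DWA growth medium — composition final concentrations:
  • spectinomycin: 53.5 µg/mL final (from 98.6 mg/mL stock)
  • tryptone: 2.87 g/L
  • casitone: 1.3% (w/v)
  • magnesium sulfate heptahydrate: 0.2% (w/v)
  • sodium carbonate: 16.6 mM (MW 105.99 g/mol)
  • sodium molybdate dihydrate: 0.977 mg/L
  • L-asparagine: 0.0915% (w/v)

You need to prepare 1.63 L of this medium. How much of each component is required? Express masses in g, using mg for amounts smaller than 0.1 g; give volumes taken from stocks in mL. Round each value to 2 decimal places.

Scale factor relative to 1 L: 1.63.
spectinomycin: V = C2·V2/C1 = 53.5 µg/mL × 1630 mL ÷ 98600 µg/mL = 0.88 mL
tryptone: 2.87 g/L × 1.63 L = 4.68 g
casitone: 1.3 g per 100 mL × 1630 mL ÷ 100 = 21.19 g
magnesium sulfate heptahydrate: 0.2% w/v = 2 g/L → 2 × 1.63 L = 3.26 g
sodium carbonate: 16.6 mmol/L × 105.99 g/mol × 1.63 L ÷ 1000 = 2.87 g
sodium molybdate dihydrate: 0.977 mg/L × 1.63 L = 1.59 mg
L-asparagine: 0.0915% w/v = 0.915 g/L → 0.915 × 1.63 L = 1.49 g

spectinomycin 0.88 mL; tryptone 4.68 g; casitone 21.19 g; magnesium sulfate heptahydrate 3.26 g; sodium carbonate 2.87 g; sodium molybdate dihydrate 1.59 mg; L-asparagine 1.49 g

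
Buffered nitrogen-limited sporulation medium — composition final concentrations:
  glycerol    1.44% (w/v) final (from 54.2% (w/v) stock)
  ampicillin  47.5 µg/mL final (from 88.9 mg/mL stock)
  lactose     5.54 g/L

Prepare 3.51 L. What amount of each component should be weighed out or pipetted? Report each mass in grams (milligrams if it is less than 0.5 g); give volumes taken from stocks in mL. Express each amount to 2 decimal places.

glycerol 93.25 mL; ampicillin 1.88 mL; lactose 19.45 g

Working volume: 3.51 L.
glycerol: C1V1 = C2V2 → 1.44% ÷ 54.2% × 3510 mL = 93.25 mL
ampicillin: V = C2·V2/C1 = 47.5 µg/mL × 3510 mL ÷ 88900 µg/mL = 1.88 mL
lactose: 5.54 g/L × 3.51 L = 19.45 g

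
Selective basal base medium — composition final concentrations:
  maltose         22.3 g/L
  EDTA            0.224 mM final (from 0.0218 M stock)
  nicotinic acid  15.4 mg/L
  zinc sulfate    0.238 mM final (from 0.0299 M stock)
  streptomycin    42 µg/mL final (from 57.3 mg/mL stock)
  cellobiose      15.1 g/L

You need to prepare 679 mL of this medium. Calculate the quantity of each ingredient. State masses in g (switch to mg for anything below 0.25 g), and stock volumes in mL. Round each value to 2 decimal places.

Target volume = 679 mL = 0.679 L.
maltose: 22.3 g/L × 0.679 L = 15.14 g
EDTA: V = C2·V2/C1 = 0.224 mM × 679 mL ÷ 21.8 mM = 6.98 mL
nicotinic acid: 15.4 mg/L × 0.679 L = 10.46 mg
zinc sulfate: dilute stock: 0.238 mM × 679 mL ÷ 29.9 mM = 5.40 mL
streptomycin: dilute stock: 42 µg/mL × 679 mL ÷ 57300 µg/mL = 0.50 mL
cellobiose: 15.1 g/L × 0.679 L = 10.25 g

maltose 15.14 g; EDTA 6.98 mL; nicotinic acid 10.46 mg; zinc sulfate 5.40 mL; streptomycin 0.50 mL; cellobiose 10.25 g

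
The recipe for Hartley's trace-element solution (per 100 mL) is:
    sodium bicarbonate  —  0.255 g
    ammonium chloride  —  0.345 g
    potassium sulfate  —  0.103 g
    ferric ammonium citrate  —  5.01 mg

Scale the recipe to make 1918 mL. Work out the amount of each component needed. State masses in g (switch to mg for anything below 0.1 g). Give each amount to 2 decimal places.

sodium bicarbonate 4.89 g; ammonium chloride 6.62 g; potassium sulfate 1.98 g; ferric ammonium citrate 96.09 mg

Scale factor = 1918 mL / 100 mL = 19.18.
sodium bicarbonate: 0.255 g × (1918 mL / 100 mL) = 4.89 g
ammonium chloride: 0.345 g × (1918 mL / 100 mL) = 6.62 g
potassium sulfate: 0.103 g × (1918 mL / 100 mL) = 1.98 g
ferric ammonium citrate: 5.01 mg × (1918 mL / 100 mL) = 96.09 mg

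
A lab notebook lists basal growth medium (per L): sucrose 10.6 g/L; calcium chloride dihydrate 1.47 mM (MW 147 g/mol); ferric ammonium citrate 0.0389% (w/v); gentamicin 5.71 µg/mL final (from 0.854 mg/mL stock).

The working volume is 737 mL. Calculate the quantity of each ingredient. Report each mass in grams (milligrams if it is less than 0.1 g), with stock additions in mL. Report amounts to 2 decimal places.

Scale factor relative to 1 L: 0.737.
sucrose: 10.6 g/L × 0.737 L = 7.81 g
calcium chloride dihydrate: 1.47 mmol/L × 147 g/mol × 0.737 L ÷ 1000 = 0.16 g
ferric ammonium citrate: 0.0389% w/v = 0.389 g/L → 0.389 × 0.737 L = 0.29 g
gentamicin: C1V1 = C2V2 → 5.71 µg/mL × 737 mL ÷ 854 µg/mL = 4.93 mL

sucrose 7.81 g; calcium chloride dihydrate 0.16 g; ferric ammonium citrate 0.29 g; gentamicin 4.93 mL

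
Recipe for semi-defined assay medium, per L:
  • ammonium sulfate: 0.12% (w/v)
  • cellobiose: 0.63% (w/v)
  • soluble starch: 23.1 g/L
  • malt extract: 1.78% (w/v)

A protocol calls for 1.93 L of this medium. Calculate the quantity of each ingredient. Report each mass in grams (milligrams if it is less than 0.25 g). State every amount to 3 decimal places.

ammonium sulfate 2.316 g; cellobiose 12.159 g; soluble starch 44.583 g; malt extract 34.354 g

Scale factor relative to 1 L: 1.93.
ammonium sulfate: 0.12% w/v = 1.2 g/L → 1.2 × 1.93 L = 2.316 g
cellobiose: 0.63 g per 100 mL × 1930 mL ÷ 100 = 12.159 g
soluble starch: 23.1 g/L × 1.93 L = 44.583 g
malt extract: 1.78% w/v = 17.8 g/L → 17.8 × 1.93 L = 34.354 g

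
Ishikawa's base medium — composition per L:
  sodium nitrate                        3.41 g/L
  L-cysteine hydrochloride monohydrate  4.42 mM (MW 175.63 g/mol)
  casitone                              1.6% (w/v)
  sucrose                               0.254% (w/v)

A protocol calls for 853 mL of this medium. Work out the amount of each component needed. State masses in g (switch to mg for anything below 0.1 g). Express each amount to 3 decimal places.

sodium nitrate 2.909 g; L-cysteine hydrochloride monohydrate 0.662 g; casitone 13.648 g; sucrose 2.167 g

Target volume = 853 mL = 0.853 L.
sodium nitrate: 3.41 g/L × 0.853 L = 2.909 g
L-cysteine hydrochloride monohydrate: 4.42 mmol/L × 175.63 g/mol × 0.853 L ÷ 1000 = 0.662 g
casitone: 1.6 g per 100 mL × 853 mL ÷ 100 = 13.648 g
sucrose: 0.254 g per 100 mL × 853 mL ÷ 100 = 2.167 g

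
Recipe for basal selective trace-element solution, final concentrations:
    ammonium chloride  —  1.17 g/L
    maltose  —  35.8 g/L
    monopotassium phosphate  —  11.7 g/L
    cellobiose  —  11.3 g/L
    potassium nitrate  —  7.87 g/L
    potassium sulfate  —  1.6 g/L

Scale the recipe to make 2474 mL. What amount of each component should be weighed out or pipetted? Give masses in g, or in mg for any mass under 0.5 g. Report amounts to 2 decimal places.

ammonium chloride 2.89 g; maltose 88.57 g; monopotassium phosphate 28.95 g; cellobiose 27.96 g; potassium nitrate 19.47 g; potassium sulfate 3.96 g

Target volume = 2474 mL = 2.474 L.
ammonium chloride: 1.17 g/L × 2.474 L = 2.89 g
maltose: 35.8 g/L × 2.474 L = 88.57 g
monopotassium phosphate: 11.7 g/L × 2.474 L = 28.95 g
cellobiose: 11.3 g/L × 2.474 L = 27.96 g
potassium nitrate: 7.87 g/L × 2.474 L = 19.47 g
potassium sulfate: 1.6 g/L × 2.474 L = 3.96 g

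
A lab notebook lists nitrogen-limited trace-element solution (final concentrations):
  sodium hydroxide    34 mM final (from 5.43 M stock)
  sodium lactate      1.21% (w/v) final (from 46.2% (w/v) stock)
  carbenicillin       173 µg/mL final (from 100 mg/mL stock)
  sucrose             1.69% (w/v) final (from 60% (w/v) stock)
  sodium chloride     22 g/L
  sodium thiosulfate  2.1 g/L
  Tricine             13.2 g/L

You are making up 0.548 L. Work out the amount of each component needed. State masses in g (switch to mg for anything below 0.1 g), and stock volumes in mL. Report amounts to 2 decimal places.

sodium hydroxide 3.43 mL; sodium lactate 14.35 mL; carbenicillin 0.95 mL; sucrose 15.44 mL; sodium chloride 12.06 g; sodium thiosulfate 1.15 g; Tricine 7.23 g

Scale factor relative to 1 L: 0.548.
sodium hydroxide: V = C2·V2/C1 = 34 mM × 548 mL ÷ 5430 mM = 3.43 mL
sodium lactate: C1V1 = C2V2 → 1.21% ÷ 46.2% × 548 mL = 14.35 mL
carbenicillin: C1V1 = C2V2 → 173 µg/mL × 548 mL ÷ 100000 µg/mL = 0.95 mL
sucrose: dilute stock: 1.69% ÷ 60% × 548 mL = 15.44 mL
sodium chloride: 22 g/L × 0.548 L = 12.06 g
sodium thiosulfate: 2.1 g/L × 0.548 L = 1.15 g
Tricine: 13.2 g/L × 0.548 L = 7.23 g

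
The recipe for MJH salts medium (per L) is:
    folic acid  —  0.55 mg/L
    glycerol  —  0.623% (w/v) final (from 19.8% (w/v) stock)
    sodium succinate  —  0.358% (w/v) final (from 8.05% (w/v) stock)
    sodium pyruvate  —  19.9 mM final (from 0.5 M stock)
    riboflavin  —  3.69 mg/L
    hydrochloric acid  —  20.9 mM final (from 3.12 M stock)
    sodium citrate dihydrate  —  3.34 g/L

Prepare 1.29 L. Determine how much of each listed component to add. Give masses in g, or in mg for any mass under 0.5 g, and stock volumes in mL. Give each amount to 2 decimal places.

Scale factor relative to 1 L: 1.29.
folic acid: 0.55 mg/L × 1.29 L = 0.71 mg
glycerol: C1V1 = C2V2 → 0.623% ÷ 19.8% × 1290 mL = 40.59 mL
sodium succinate: C1V1 = C2V2 → 0.358% ÷ 8.05% × 1290 mL = 57.37 mL
sodium pyruvate: C1V1 = C2V2 → 19.9 mM × 1290 mL ÷ 500 mM = 51.34 mL
riboflavin: 3.69 mg/L × 1.29 L = 4.76 mg
hydrochloric acid: dilute stock: 20.9 mM × 1290 mL ÷ 3120 mM = 8.64 mL
sodium citrate dihydrate: 3.34 g/L × 1.29 L = 4.31 g

folic acid 0.71 mg; glycerol 40.59 mL; sodium succinate 57.37 mL; sodium pyruvate 51.34 mL; riboflavin 4.76 mg; hydrochloric acid 8.64 mL; sodium citrate dihydrate 4.31 g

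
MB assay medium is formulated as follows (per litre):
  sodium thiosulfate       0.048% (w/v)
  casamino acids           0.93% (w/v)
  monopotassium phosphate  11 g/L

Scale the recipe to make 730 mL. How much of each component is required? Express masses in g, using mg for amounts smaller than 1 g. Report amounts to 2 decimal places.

sodium thiosulfate 350.40 mg; casamino acids 6.79 g; monopotassium phosphate 8.03 g

Working volume: 730 mL = 0.73 L.
sodium thiosulfate: 0.048% w/v = 0.48 g/L → 0.48 × 0.73 L = 0.3504 g = 350.40 mg
casamino acids: 0.93% w/v = 9.3 g/L → 9.3 × 0.73 L = 6.79 g
monopotassium phosphate: 11 g/L × 0.73 L = 8.03 g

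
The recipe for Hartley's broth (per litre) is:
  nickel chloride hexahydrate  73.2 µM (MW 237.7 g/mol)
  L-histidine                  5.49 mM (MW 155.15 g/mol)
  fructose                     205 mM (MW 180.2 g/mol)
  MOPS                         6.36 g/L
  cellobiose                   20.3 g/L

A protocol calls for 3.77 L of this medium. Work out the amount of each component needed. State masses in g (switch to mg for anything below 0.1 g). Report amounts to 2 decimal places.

Scale factor relative to 1 L: 3.77.
nickel chloride hexahydrate: 73.2 µmol/L × 237.7 g/mol × 3.77 L ÷ 1000 = 65.60 mg
L-histidine: 5.49 mmol/L × 155.15 g/mol × 3.77 L ÷ 1000 = 3.21 g
fructose: 205 mmol/L × 180.2 g/mol × 3.77 L ÷ 1000 = 139.27 g
MOPS: 6.36 g/L × 3.77 L = 23.98 g
cellobiose: 20.3 g/L × 3.77 L = 76.53 g

nickel chloride hexahydrate 65.60 mg; L-histidine 3.21 g; fructose 139.27 g; MOPS 23.98 g; cellobiose 76.53 g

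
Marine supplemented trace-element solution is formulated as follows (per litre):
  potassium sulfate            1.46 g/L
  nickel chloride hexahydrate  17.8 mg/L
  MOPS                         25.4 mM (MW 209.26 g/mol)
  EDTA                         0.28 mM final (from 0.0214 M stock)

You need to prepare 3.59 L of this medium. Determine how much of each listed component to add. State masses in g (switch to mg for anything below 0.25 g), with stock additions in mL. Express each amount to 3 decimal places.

potassium sulfate 5.241 g; nickel chloride hexahydrate 63.902 mg; MOPS 19.082 g; EDTA 46.972 mL

Scale factor relative to 1 L: 3.59.
potassium sulfate: 1.46 g/L × 3.59 L = 5.241 g
nickel chloride hexahydrate: 17.8 mg/L × 3.59 L = 63.902 mg
MOPS: 25.4 mmol/L × 209.26 g/mol × 3.59 L ÷ 1000 = 19.082 g
EDTA: dilute stock: 0.28 mM × 3590 mL ÷ 21.4 mM = 46.972 mL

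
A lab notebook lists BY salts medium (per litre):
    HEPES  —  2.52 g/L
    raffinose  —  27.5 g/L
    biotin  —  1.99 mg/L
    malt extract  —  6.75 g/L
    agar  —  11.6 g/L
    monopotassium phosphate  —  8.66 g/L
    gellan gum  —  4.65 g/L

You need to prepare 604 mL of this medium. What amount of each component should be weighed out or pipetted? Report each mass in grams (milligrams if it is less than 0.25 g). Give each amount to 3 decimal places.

HEPES 1.522 g; raffinose 16.610 g; biotin 1.202 mg; malt extract 4.077 g; agar 7.006 g; monopotassium phosphate 5.231 g; gellan gum 2.809 g

Working volume: 604 mL = 0.604 L.
HEPES: 2.52 g/L × 0.604 L = 1.522 g
raffinose: 27.5 g/L × 0.604 L = 16.610 g
biotin: 1.99 mg/L × 0.604 L = 1.202 mg
malt extract: 6.75 g/L × 0.604 L = 4.077 g
agar: 11.6 g/L × 0.604 L = 7.006 g
monopotassium phosphate: 8.66 g/L × 0.604 L = 5.231 g
gellan gum: 4.65 g/L × 0.604 L = 2.809 g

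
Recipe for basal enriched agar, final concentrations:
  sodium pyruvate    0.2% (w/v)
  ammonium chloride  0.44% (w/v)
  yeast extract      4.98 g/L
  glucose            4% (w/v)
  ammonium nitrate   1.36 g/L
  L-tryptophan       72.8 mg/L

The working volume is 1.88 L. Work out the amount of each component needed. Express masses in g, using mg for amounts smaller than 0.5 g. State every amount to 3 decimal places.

sodium pyruvate 3.760 g; ammonium chloride 8.272 g; yeast extract 9.362 g; glucose 75.200 g; ammonium nitrate 2.557 g; L-tryptophan 136.864 mg

Scale factor relative to 1 L: 1.88.
sodium pyruvate: 0.2% w/v = 2 g/L → 2 × 1.88 L = 3.760 g
ammonium chloride: 0.44% w/v = 4.4 g/L → 4.4 × 1.88 L = 8.272 g
yeast extract: 4.98 g/L × 1.88 L = 9.362 g
glucose: 4 g per 100 mL × 1880 mL ÷ 100 = 75.200 g
ammonium nitrate: 1.36 g/L × 1.88 L = 2.557 g
L-tryptophan: 72.8 mg/L × 1.88 L = 136.864 mg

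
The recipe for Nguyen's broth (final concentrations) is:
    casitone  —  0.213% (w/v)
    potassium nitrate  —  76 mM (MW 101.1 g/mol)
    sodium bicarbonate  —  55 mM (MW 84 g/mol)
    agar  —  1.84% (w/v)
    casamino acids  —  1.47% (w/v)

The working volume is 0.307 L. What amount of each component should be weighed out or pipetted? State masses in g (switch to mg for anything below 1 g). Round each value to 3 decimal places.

casitone 653.910 mg; potassium nitrate 2.359 g; sodium bicarbonate 1.418 g; agar 5.649 g; casamino acids 4.513 g

Scale factor relative to 1 L: 0.307.
casitone: 0.213% w/v = 2.13 g/L → 2.13 × 0.307 L = 0.65391 g = 653.910 mg
potassium nitrate: 76 mmol/L × 101.1 g/mol × 0.307 L ÷ 1000 = 2.359 g
sodium bicarbonate: 55 mmol/L × 84 g/mol × 0.307 L ÷ 1000 = 1.418 g
agar: 1.84 g per 100 mL × 307 mL ÷ 100 = 5.649 g
casamino acids: 1.47% w/v = 14.7 g/L → 14.7 × 0.307 L = 4.513 g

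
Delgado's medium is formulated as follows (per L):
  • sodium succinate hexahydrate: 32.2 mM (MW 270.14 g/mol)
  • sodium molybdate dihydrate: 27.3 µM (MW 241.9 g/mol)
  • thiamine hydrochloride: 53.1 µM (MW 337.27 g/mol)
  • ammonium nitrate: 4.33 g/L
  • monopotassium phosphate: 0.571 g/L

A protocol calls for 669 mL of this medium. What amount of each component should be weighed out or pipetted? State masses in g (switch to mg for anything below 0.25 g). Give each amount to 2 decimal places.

Working volume: 669 mL = 0.669 L.
sodium succinate hexahydrate: 32.2 mmol/L × 270.14 g/mol × 0.669 L ÷ 1000 = 5.82 g
sodium molybdate dihydrate: 27.3 µmol/L × 241.9 g/mol × 0.669 L ÷ 1000 = 4.42 mg
thiamine hydrochloride: 53.1 µmol/L × 337.27 g/mol × 0.669 L ÷ 1000 = 11.98 mg
ammonium nitrate: 4.33 g/L × 0.669 L = 2.90 g
monopotassium phosphate: 0.571 g/L × 0.669 L = 0.38 g

sodium succinate hexahydrate 5.82 g; sodium molybdate dihydrate 4.42 mg; thiamine hydrochloride 11.98 mg; ammonium nitrate 2.90 g; monopotassium phosphate 0.38 g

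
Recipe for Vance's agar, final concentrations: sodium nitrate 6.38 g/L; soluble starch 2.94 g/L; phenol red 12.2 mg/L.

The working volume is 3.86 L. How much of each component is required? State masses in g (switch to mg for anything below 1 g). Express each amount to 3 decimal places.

Scale factor relative to 1 L: 3.86.
sodium nitrate: 6.38 g/L × 3.86 L = 24.627 g
soluble starch: 2.94 g/L × 3.86 L = 11.348 g
phenol red: 12.2 mg/L × 3.86 L = 47.092 mg

sodium nitrate 24.627 g; soluble starch 11.348 g; phenol red 47.092 mg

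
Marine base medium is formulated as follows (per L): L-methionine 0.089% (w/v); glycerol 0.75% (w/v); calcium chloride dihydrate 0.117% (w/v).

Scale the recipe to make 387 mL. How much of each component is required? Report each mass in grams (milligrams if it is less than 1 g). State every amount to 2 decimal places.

L-methionine 344.43 mg; glycerol 2.90 g; calcium chloride dihydrate 452.79 mg

Scale factor relative to 1 L: 0.387.
L-methionine: 0.089% w/v = 0.89 g/L → 0.89 × 0.387 L = 0.34443 g = 344.43 mg
glycerol: 0.75 g per 100 mL × 387 mL ÷ 100 = 2.90 g
calcium chloride dihydrate: 0.117% w/v = 1.17 g/L → 1.17 × 0.387 L = 0.45279 g = 452.79 mg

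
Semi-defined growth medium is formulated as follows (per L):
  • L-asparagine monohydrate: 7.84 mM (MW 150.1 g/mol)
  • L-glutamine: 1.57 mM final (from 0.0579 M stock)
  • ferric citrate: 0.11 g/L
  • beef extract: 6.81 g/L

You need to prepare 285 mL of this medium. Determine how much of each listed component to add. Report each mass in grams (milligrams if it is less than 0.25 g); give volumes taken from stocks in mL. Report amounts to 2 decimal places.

Working volume: 285 mL = 0.285 L.
L-asparagine monohydrate: 7.84 mmol/L × 150.1 g/mol × 0.285 L ÷ 1000 = 0.34 g
L-glutamine: dilute stock: 1.57 mM × 285 mL ÷ 57.9 mM = 7.73 mL
ferric citrate: 0.11 g/L × 0.285 L = 0.03135 g = 31.35 mg
beef extract: 6.81 g/L × 0.285 L = 1.94 g

L-asparagine monohydrate 0.34 g; L-glutamine 7.73 mL; ferric citrate 31.35 mg; beef extract 1.94 g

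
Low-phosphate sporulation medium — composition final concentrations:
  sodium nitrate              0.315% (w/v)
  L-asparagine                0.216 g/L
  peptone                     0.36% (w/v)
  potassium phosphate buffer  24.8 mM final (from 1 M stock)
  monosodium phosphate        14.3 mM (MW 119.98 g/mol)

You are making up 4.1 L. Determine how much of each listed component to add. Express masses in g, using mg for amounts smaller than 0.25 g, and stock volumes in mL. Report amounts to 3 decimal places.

sodium nitrate 12.915 g; L-asparagine 0.886 g; peptone 14.760 g; potassium phosphate buffer 101.680 mL; monosodium phosphate 7.034 g

Scale factor relative to 1 L: 4.1.
sodium nitrate: 0.315% w/v = 3.15 g/L → 3.15 × 4.1 L = 12.915 g
L-asparagine: 0.216 g/L × 4.1 L = 0.886 g
peptone: 0.36% w/v = 3.6 g/L → 3.6 × 4.1 L = 14.760 g
potassium phosphate buffer: C1V1 = C2V2 → 24.8 mM × 4100 mL ÷ 1000 mM = 101.680 mL
monosodium phosphate: 14.3 mmol/L × 119.98 g/mol × 4.1 L ÷ 1000 = 7.034 g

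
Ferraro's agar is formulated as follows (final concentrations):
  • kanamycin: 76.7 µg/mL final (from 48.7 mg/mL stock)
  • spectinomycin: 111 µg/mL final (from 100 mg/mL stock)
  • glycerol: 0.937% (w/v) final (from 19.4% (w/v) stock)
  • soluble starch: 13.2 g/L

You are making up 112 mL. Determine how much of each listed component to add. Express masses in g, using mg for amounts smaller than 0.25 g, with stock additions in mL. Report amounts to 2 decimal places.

kanamycin 0.18 mL; spectinomycin 0.12 mL; glycerol 5.41 mL; soluble starch 1.48 g

Scale factor relative to 1 L: 0.112.
kanamycin: dilute stock: 76.7 µg/mL × 112 mL ÷ 48700 µg/mL = 0.18 mL
spectinomycin: dilute stock: 111 µg/mL × 112 mL ÷ 100000 µg/mL = 0.12 mL
glycerol: dilute stock: 0.937% ÷ 19.4% × 112 mL = 5.41 mL
soluble starch: 13.2 g/L × 0.112 L = 1.48 g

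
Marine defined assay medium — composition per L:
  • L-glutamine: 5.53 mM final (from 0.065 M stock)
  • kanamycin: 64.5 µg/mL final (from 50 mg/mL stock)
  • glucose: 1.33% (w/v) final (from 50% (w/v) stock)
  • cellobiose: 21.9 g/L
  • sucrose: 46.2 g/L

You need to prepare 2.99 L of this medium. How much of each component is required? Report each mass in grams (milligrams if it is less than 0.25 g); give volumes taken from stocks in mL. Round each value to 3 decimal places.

L-glutamine 254.380 mL; kanamycin 3.857 mL; glucose 79.534 mL; cellobiose 65.481 g; sucrose 138.138 g

Working volume: 2.99 L.
L-glutamine: C1V1 = C2V2 → 5.53 mM × 2990 mL ÷ 65 mM = 254.380 mL
kanamycin: C1V1 = C2V2 → 64.5 µg/mL × 2990 mL ÷ 50000 µg/mL = 3.857 mL
glucose: dilute stock: 1.33% ÷ 50% × 2990 mL = 79.534 mL
cellobiose: 21.9 g/L × 2.99 L = 65.481 g
sucrose: 46.2 g/L × 2.99 L = 138.138 g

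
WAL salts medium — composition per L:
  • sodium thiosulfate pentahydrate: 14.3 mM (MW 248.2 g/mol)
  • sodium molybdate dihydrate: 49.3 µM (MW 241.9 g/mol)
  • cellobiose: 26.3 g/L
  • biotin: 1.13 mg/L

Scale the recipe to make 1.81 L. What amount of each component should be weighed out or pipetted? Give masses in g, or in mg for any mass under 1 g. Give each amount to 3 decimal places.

sodium thiosulfate pentahydrate 6.424 g; sodium molybdate dihydrate 21.585 mg; cellobiose 47.603 g; biotin 2.045 mg

Working volume: 1.81 L.
sodium thiosulfate pentahydrate: 14.3 mmol/L × 248.2 g/mol × 1.81 L ÷ 1000 = 6.424 g
sodium molybdate dihydrate: 49.3 µmol/L × 241.9 g/mol × 1.81 L ÷ 1000 = 21.585 mg
cellobiose: 26.3 g/L × 1.81 L = 47.603 g
biotin: 1.13 mg/L × 1.81 L = 2.045 mg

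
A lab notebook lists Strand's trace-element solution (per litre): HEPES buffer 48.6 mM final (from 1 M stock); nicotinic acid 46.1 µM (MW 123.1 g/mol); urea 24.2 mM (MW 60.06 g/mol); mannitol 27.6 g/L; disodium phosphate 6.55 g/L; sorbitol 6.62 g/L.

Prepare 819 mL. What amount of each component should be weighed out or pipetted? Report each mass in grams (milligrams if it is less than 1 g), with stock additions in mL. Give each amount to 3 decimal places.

HEPES buffer 39.803 mL; nicotinic acid 4.648 mg; urea 1.190 g; mannitol 22.604 g; disodium phosphate 5.364 g; sorbitol 5.422 g

Scale factor relative to 1 L: 0.819.
HEPES buffer: dilute stock: 48.6 mM × 819 mL ÷ 1000 mM = 39.803 mL
nicotinic acid: 46.1 µmol/L × 123.1 g/mol × 0.819 L ÷ 1000 = 4.648 mg
urea: 24.2 mmol/L × 60.06 g/mol × 0.819 L ÷ 1000 = 1.190 g
mannitol: 27.6 g/L × 0.819 L = 22.604 g
disodium phosphate: 6.55 g/L × 0.819 L = 5.364 g
sorbitol: 6.62 g/L × 0.819 L = 5.422 g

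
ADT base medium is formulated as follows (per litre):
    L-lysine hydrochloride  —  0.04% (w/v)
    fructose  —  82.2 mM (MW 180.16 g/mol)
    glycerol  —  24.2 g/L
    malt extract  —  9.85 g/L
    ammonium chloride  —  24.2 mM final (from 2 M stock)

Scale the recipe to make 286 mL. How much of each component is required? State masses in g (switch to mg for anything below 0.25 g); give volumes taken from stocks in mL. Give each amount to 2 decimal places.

Working volume: 286 mL = 0.286 L.
L-lysine hydrochloride: 0.04 g per 100 mL × 286 mL ÷ 100 = 0.1144 g = 114.40 mg
fructose: 82.2 mmol/L × 180.16 g/mol × 0.286 L ÷ 1000 = 4.24 g
glycerol: 24.2 g/L × 0.286 L = 6.92 g
malt extract: 9.85 g/L × 0.286 L = 2.82 g
ammonium chloride: V = C2·V2/C1 = 24.2 mM × 286 mL ÷ 2000 mM = 3.46 mL

L-lysine hydrochloride 114.40 mg; fructose 4.24 g; glycerol 6.92 g; malt extract 2.82 g; ammonium chloride 3.46 mL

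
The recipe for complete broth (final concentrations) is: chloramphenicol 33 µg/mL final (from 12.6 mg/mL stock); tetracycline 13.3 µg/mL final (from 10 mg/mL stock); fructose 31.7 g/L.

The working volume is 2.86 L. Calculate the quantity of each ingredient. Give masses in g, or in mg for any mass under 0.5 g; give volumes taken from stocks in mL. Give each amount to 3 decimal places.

chloramphenicol 7.490 mL; tetracycline 3.804 mL; fructose 90.662 g

Working volume: 2.86 L.
chloramphenicol: C1V1 = C2V2 → 33 µg/mL × 2860 mL ÷ 12600 µg/mL = 7.490 mL
tetracycline: dilute stock: 13.3 µg/mL × 2860 mL ÷ 10000 µg/mL = 3.804 mL
fructose: 31.7 g/L × 2.86 L = 90.662 g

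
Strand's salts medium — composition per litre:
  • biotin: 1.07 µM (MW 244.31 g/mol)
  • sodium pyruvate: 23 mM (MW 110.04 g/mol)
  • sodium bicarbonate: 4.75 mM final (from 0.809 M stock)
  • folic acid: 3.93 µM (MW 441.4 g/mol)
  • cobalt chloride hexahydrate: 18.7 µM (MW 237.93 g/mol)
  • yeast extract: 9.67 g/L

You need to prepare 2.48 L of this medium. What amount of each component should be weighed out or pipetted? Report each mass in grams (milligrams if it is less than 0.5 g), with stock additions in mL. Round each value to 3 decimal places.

biotin 0.648 mg; sodium pyruvate 6.277 g; sodium bicarbonate 14.561 mL; folic acid 4.302 mg; cobalt chloride hexahydrate 11.034 mg; yeast extract 23.982 g

Working volume: 2.48 L.
biotin: 1.07 µmol/L × 244.31 g/mol × 2.48 L ÷ 1000 = 0.648 mg
sodium pyruvate: 23 mmol/L × 110.04 g/mol × 2.48 L ÷ 1000 = 6.277 g
sodium bicarbonate: dilute stock: 4.75 mM × 2480 mL ÷ 809 mM = 14.561 mL
folic acid: 3.93 µmol/L × 441.4 g/mol × 2.48 L ÷ 1000 = 4.302 mg
cobalt chloride hexahydrate: 18.7 µmol/L × 237.93 g/mol × 2.48 L ÷ 1000 = 11.034 mg
yeast extract: 9.67 g/L × 2.48 L = 23.982 g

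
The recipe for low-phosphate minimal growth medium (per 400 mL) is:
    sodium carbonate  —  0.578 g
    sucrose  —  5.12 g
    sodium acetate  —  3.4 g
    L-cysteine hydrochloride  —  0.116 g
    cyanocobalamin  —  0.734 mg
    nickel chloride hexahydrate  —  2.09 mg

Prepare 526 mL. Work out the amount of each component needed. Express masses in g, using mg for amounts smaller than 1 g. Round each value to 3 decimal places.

Scale factor = 526 mL / 400 mL = 1.315.
sodium carbonate: 0.578 g × (526 mL / 400 mL) = 0.76007 g = 760.070 mg
sucrose: 5.12 g × (526 mL / 400 mL) = 6.733 g
sodium acetate: 3.4 g × (526 mL / 400 mL) = 4.471 g
L-cysteine hydrochloride: 0.116 g × (526 mL / 400 mL) = 0.15254 g = 152.540 mg
cyanocobalamin: 0.734 mg × (526 mL / 400 mL) = 0.965 mg
nickel chloride hexahydrate: 2.09 mg × (526 mL / 400 mL) = 2.748 mg

sodium carbonate 760.070 mg; sucrose 6.733 g; sodium acetate 4.471 g; L-cysteine hydrochloride 152.540 mg; cyanocobalamin 0.965 mg; nickel chloride hexahydrate 2.748 mg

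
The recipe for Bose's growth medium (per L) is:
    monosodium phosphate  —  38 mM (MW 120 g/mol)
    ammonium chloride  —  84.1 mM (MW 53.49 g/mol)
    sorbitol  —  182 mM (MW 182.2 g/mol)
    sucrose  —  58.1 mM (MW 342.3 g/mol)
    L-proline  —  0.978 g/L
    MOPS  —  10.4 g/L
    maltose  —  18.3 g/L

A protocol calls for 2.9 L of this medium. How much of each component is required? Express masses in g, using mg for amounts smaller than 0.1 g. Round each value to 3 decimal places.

Working volume: 2.9 L.
monosodium phosphate: 38 mmol/L × 120 g/mol × 2.9 L ÷ 1000 = 13.224 g
ammonium chloride: 84.1 mmol/L × 53.49 g/mol × 2.9 L ÷ 1000 = 13.046 g
sorbitol: 182 mmol/L × 182.2 g/mol × 2.9 L ÷ 1000 = 96.165 g
sucrose: 58.1 mmol/L × 342.3 g/mol × 2.9 L ÷ 1000 = 57.674 g
L-proline: 0.978 g/L × 2.9 L = 2.836 g
MOPS: 10.4 g/L × 2.9 L = 30.160 g
maltose: 18.3 g/L × 2.9 L = 53.070 g

monosodium phosphate 13.224 g; ammonium chloride 13.046 g; sorbitol 96.165 g; sucrose 57.674 g; L-proline 2.836 g; MOPS 30.160 g; maltose 53.070 g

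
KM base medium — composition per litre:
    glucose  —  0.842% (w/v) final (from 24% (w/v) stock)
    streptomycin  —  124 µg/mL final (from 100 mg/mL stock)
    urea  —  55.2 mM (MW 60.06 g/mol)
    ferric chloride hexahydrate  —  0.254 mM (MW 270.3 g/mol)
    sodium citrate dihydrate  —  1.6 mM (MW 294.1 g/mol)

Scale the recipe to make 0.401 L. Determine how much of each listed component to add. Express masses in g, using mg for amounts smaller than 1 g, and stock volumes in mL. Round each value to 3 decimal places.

glucose 14.068 mL; streptomycin 0.497 mL; urea 1.329 g; ferric chloride hexahydrate 27.531 mg; sodium citrate dihydrate 188.695 mg

Working volume: 0.401 L.
glucose: dilute stock: 0.842% ÷ 24% × 401 mL = 14.068 mL
streptomycin: V = C2·V2/C1 = 124 µg/mL × 401 mL ÷ 100000 µg/mL = 0.497 mL
urea: 55.2 mmol/L × 60.06 g/mol × 0.401 L ÷ 1000 = 1.329 g
ferric chloride hexahydrate: 0.254 mmol/L × 270.3 mg/mmol × 0.401 L = 27.531 mg
sodium citrate dihydrate: 1.6 mmol/L × 294.1 mg/mmol × 0.401 L = 188.695 mg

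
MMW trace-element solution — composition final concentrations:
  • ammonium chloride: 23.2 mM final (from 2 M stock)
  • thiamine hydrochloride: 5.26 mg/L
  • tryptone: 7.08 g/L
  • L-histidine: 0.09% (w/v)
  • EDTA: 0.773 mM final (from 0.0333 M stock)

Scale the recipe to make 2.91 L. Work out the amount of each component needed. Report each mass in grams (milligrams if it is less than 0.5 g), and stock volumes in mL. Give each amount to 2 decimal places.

Working volume: 2.91 L.
ammonium chloride: dilute stock: 23.2 mM × 2910 mL ÷ 2000 mM = 33.76 mL
thiamine hydrochloride: 5.26 mg/L × 2.91 L = 15.31 mg
tryptone: 7.08 g/L × 2.91 L = 20.60 g
L-histidine: 0.09% w/v = 0.9 g/L → 0.9 × 2.91 L = 2.62 g
EDTA: V = C2·V2/C1 = 0.773 mM × 2910 mL ÷ 33.3 mM = 67.55 mL

ammonium chloride 33.76 mL; thiamine hydrochloride 15.31 mg; tryptone 20.60 g; L-histidine 2.62 g; EDTA 67.55 mL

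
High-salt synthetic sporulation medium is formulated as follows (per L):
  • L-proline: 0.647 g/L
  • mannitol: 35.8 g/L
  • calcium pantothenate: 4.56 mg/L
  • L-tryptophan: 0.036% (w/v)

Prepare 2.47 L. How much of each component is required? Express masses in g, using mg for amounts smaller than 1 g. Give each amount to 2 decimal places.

Scale factor relative to 1 L: 2.47.
L-proline: 0.647 g/L × 2.47 L = 1.60 g
mannitol: 35.8 g/L × 2.47 L = 88.43 g
calcium pantothenate: 4.56 mg/L × 2.47 L = 11.26 mg
L-tryptophan: 0.036% w/v = 0.36 g/L → 0.36 × 2.47 L = 0.8892 g = 889.20 mg

L-proline 1.60 g; mannitol 88.43 g; calcium pantothenate 11.26 mg; L-tryptophan 889.20 mg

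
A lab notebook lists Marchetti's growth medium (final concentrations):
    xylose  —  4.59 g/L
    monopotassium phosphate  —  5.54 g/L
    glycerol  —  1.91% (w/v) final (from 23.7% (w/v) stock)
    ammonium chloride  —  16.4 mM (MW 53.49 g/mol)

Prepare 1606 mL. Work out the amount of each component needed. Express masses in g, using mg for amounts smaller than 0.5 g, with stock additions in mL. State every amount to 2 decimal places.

Scale factor relative to 1 L: 1.606.
xylose: 4.59 g/L × 1.606 L = 7.37 g
monopotassium phosphate: 5.54 g/L × 1.606 L = 8.90 g
glycerol: C1V1 = C2V2 → 1.91% ÷ 23.7% × 1606 mL = 129.43 mL
ammonium chloride: 16.4 mmol/L × 53.49 g/mol × 1.606 L ÷ 1000 = 1.41 g

xylose 7.37 g; monopotassium phosphate 8.90 g; glycerol 129.43 mL; ammonium chloride 1.41 g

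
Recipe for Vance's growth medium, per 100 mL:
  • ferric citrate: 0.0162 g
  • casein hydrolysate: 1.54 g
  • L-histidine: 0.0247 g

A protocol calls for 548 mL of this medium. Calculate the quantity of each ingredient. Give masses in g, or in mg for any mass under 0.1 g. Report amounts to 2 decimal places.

ferric citrate 88.78 mg; casein hydrolysate 8.44 g; L-histidine 0.14 g

Scale factor = 548 mL / 100 mL = 5.48.
ferric citrate: 0.0162 g × (548 mL / 100 mL) = 0.088776 g = 88.78 mg
casein hydrolysate: 1.54 g × (548 mL / 100 mL) = 8.44 g
L-histidine: 0.0247 g × (548 mL / 100 mL) = 0.14 g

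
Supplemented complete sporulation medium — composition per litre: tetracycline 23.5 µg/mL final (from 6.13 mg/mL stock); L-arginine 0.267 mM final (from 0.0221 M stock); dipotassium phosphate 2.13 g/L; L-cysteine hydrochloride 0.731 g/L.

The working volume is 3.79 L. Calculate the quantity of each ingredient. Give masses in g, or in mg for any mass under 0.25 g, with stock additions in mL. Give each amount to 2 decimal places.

tetracycline 14.53 mL; L-arginine 45.79 mL; dipotassium phosphate 8.07 g; L-cysteine hydrochloride 2.77 g

Scale factor relative to 1 L: 3.79.
tetracycline: V = C2·V2/C1 = 23.5 µg/mL × 3790 mL ÷ 6130 µg/mL = 14.53 mL
L-arginine: dilute stock: 0.267 mM × 3790 mL ÷ 22.1 mM = 45.79 mL
dipotassium phosphate: 2.13 g/L × 3.79 L = 8.07 g
L-cysteine hydrochloride: 0.731 g/L × 3.79 L = 2.77 g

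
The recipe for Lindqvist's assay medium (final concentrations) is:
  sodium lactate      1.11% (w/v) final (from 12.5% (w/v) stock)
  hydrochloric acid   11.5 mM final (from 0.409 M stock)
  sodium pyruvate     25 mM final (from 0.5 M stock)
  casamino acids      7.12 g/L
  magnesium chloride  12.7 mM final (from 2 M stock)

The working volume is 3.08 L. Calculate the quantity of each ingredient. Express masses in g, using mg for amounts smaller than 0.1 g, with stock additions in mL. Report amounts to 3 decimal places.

sodium lactate 273.504 mL; hydrochloric acid 86.601 mL; sodium pyruvate 154.000 mL; casamino acids 21.930 g; magnesium chloride 19.558 mL

Working volume: 3.08 L.
sodium lactate: dilute stock: 1.11% ÷ 12.5% × 3080 mL = 273.504 mL
hydrochloric acid: C1V1 = C2V2 → 11.5 mM × 3080 mL ÷ 409 mM = 86.601 mL
sodium pyruvate: C1V1 = C2V2 → 25 mM × 3080 mL ÷ 500 mM = 154.000 mL
casamino acids: 7.12 g/L × 3.08 L = 21.930 g
magnesium chloride: dilute stock: 12.7 mM × 3080 mL ÷ 2000 mM = 19.558 mL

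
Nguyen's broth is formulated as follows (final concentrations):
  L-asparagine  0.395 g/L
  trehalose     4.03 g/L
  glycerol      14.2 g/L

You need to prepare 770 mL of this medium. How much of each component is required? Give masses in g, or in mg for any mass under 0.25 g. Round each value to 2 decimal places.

L-asparagine 0.30 g; trehalose 3.10 g; glycerol 10.93 g

Target volume = 770 mL = 0.77 L.
L-asparagine: 0.395 g/L × 0.77 L = 0.30 g
trehalose: 4.03 g/L × 0.77 L = 3.10 g
glycerol: 14.2 g/L × 0.77 L = 10.93 g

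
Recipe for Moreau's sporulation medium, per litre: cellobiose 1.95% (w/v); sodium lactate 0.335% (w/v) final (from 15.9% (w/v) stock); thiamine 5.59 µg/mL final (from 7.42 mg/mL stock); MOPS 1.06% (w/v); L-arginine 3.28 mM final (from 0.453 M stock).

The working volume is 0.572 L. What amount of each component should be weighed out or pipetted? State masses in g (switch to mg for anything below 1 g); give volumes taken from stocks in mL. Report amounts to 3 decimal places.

Working volume: 0.572 L.
cellobiose: 1.95 g per 100 mL × 572 mL ÷ 100 = 11.154 g
sodium lactate: V = C2·V2/C1 = 0.335% ÷ 15.9% × 572 mL = 12.052 mL
thiamine: dilute stock: 5.59 µg/mL × 572 mL ÷ 7420 µg/mL = 0.431 mL
MOPS: 1.06% w/v = 10.6 g/L → 10.6 × 0.572 L = 6.063 g
L-arginine: V = C2·V2/C1 = 3.28 mM × 572 mL ÷ 453 mM = 4.142 mL

cellobiose 11.154 g; sodium lactate 12.052 mL; thiamine 0.431 mL; MOPS 6.063 g; L-arginine 4.142 mL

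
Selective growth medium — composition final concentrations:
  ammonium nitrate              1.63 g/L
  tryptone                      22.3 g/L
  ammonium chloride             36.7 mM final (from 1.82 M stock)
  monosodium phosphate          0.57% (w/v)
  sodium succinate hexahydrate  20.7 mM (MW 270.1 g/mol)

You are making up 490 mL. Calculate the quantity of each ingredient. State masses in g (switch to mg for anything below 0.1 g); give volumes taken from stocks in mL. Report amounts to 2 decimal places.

Scale factor relative to 1 L: 0.49.
ammonium nitrate: 1.63 g/L × 0.49 L = 0.80 g
tryptone: 22.3 g/L × 0.49 L = 10.93 g
ammonium chloride: V = C2·V2/C1 = 36.7 mM × 490 mL ÷ 1820 mM = 9.88 mL
monosodium phosphate: 0.57% w/v = 5.7 g/L → 5.7 × 0.49 L = 2.79 g
sodium succinate hexahydrate: 20.7 mmol/L × 270.1 g/mol × 0.49 L ÷ 1000 = 2.74 g

ammonium nitrate 0.80 g; tryptone 10.93 g; ammonium chloride 9.88 mL; monosodium phosphate 2.79 g; sodium succinate hexahydrate 2.74 g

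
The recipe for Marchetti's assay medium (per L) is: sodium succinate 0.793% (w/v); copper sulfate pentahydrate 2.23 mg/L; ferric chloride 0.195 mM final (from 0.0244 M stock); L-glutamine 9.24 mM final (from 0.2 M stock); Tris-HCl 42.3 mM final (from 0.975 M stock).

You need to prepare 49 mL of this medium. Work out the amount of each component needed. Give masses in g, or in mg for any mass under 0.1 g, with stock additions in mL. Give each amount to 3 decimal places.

Target volume = 49 mL = 0.049 L.
sodium succinate: 0.793% w/v = 7.93 g/L → 7.93 × 0.049 L = 0.389 g
copper sulfate pentahydrate: 2.23 mg/L × 0.049 L = 0.109 mg
ferric chloride: C1V1 = C2V2 → 0.195 mM × 49 mL ÷ 24.4 mM = 0.392 mL
L-glutamine: dilute stock: 9.24 mM × 49 mL ÷ 200 mM = 2.264 mL
Tris-HCl: V = C2·V2/C1 = 42.3 mM × 49 mL ÷ 975 mM = 2.126 mL

sodium succinate 0.389 g; copper sulfate pentahydrate 0.109 mg; ferric chloride 0.392 mL; L-glutamine 2.264 mL; Tris-HCl 2.126 mL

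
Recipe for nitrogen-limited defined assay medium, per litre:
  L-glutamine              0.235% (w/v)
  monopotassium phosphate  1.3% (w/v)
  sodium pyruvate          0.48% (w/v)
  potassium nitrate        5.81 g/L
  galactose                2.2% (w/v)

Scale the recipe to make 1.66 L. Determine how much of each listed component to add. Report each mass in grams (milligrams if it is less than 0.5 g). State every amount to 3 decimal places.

L-glutamine 3.901 g; monopotassium phosphate 21.580 g; sodium pyruvate 7.968 g; potassium nitrate 9.645 g; galactose 36.520 g

Working volume: 1.66 L.
L-glutamine: 0.235 g per 100 mL × 1660 mL ÷ 100 = 3.901 g
monopotassium phosphate: 1.3 g per 100 mL × 1660 mL ÷ 100 = 21.580 g
sodium pyruvate: 0.48 g per 100 mL × 1660 mL ÷ 100 = 7.968 g
potassium nitrate: 5.81 g/L × 1.66 L = 9.645 g
galactose: 2.2% w/v = 22 g/L → 22 × 1.66 L = 36.520 g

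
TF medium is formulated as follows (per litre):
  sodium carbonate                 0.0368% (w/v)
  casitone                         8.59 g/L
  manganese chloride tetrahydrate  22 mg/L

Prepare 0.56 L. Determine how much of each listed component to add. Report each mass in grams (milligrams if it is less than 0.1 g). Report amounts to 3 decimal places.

sodium carbonate 0.206 g; casitone 4.810 g; manganese chloride tetrahydrate 12.320 mg

Scale factor relative to 1 L: 0.56.
sodium carbonate: 0.0368 g per 100 mL × 560 mL ÷ 100 = 0.206 g
casitone: 8.59 g/L × 0.56 L = 4.810 g
manganese chloride tetrahydrate: 22 mg/L × 0.56 L = 12.320 mg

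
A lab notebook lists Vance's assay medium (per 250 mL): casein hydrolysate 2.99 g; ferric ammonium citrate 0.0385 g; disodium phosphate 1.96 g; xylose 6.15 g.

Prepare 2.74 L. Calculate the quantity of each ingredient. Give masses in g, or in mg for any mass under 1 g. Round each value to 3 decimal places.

casein hydrolysate 32.770 g; ferric ammonium citrate 421.960 mg; disodium phosphate 21.482 g; xylose 67.404 g

Ratio of target to recipe volume: 2740 / 250 = 10.96.
casein hydrolysate: 2.99 g × (2740 mL / 250 mL) = 32.770 g
ferric ammonium citrate: 0.0385 g × (2740 mL / 250 mL) = 0.42196 g = 421.960 mg
disodium phosphate: 1.96 g × (2740 mL / 250 mL) = 21.482 g
xylose: 6.15 g × (2740 mL / 250 mL) = 67.404 g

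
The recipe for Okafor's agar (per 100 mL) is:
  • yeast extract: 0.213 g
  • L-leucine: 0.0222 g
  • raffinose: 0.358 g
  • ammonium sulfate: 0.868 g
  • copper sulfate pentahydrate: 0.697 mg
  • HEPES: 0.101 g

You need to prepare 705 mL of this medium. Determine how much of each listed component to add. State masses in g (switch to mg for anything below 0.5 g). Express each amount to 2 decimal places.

yeast extract 1.50 g; L-leucine 156.51 mg; raffinose 2.52 g; ammonium sulfate 6.12 g; copper sulfate pentahydrate 4.91 mg; HEPES 0.71 g

Ratio of target to recipe volume: 705 / 100 = 7.05.
yeast extract: 0.213 g × (705 mL / 100 mL) = 1.50 g
L-leucine: 0.0222 g × (705 mL / 100 mL) = 0.15651 g = 156.51 mg
raffinose: 0.358 g × (705 mL / 100 mL) = 2.52 g
ammonium sulfate: 0.868 g × (705 mL / 100 mL) = 6.12 g
copper sulfate pentahydrate: 0.697 mg × (705 mL / 100 mL) = 4.91 mg
HEPES: 0.101 g × (705 mL / 100 mL) = 0.71 g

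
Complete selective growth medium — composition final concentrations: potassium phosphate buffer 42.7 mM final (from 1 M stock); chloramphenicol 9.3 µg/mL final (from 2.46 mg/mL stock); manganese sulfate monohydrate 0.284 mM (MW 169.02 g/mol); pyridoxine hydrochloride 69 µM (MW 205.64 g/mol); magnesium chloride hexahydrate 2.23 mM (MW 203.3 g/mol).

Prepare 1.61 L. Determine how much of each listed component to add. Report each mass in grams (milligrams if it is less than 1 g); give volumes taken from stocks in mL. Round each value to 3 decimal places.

potassium phosphate buffer 68.747 mL; chloramphenicol 6.087 mL; manganese sulfate monohydrate 77.283 mg; pyridoxine hydrochloride 22.845 mg; magnesium chloride hexahydrate 729.908 mg

Scale factor relative to 1 L: 1.61.
potassium phosphate buffer: V = C2·V2/C1 = 42.7 mM × 1610 mL ÷ 1000 mM = 68.747 mL
chloramphenicol: V = C2·V2/C1 = 9.3 µg/mL × 1610 mL ÷ 2460 µg/mL = 6.087 mL
manganese sulfate monohydrate: 0.284 mmol/L × 169.02 mg/mmol × 1.61 L = 77.283 mg
pyridoxine hydrochloride: 69 µmol/L × 205.64 g/mol × 1.61 L ÷ 1000 = 22.845 mg
magnesium chloride hexahydrate: 2.23 mmol/L × 203.3 mg/mmol × 1.61 L = 729.908 mg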